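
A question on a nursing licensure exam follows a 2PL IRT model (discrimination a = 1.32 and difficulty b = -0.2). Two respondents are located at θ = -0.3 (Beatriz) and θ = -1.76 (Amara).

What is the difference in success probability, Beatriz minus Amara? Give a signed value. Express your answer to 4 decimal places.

0.3539

P(θ) = 1 / (1 + exp(−a(θ − b)))
P(Beatriz) = 0.4670  [exponent -0.1320]
P(Amara) = 0.1131  [exponent -2.0592]
Difference = 0.4670 − 0.1131 = 0.3539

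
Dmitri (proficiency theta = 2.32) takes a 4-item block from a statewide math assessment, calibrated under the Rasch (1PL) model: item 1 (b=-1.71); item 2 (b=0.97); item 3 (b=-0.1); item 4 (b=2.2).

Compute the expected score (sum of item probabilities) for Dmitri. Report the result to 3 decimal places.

P(theta) = 1 / (1 + exp(−(theta − b)))
P_1 = 1/(1+e^{-4.0300}) = 0.9825
P_2 = 1/(1+e^{-1.3500}) = 0.7941
P_3 = 1/(1+e^{-2.4200}) = 0.9183
P_4 = 1/(1+e^{-0.1200}) = 0.5300
E[score] = 0.9825 + 0.7941 + 0.9183 + 0.5300 = 3.2250

3.225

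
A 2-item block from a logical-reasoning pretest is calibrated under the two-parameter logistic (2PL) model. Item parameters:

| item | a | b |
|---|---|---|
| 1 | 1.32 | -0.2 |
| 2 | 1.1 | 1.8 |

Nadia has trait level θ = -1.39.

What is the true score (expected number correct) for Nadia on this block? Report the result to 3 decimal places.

0.201

P(θ) = 1 / (1 + exp(−a(θ − b)))
P_1 = 1/(1+e^{1.5708}) = 0.1721
P_2 = 1/(1+e^{3.5090}) = 0.0291
E[score] = 0.1721 + 0.0291 = 0.2012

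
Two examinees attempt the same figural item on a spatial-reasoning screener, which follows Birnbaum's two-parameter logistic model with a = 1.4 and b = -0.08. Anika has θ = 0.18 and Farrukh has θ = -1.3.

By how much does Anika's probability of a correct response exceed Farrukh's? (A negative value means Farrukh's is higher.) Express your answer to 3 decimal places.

P(θ) = 1 / (1 + exp(−a(θ − b)))
P(Anika) = 0.5900  [exponent 0.3640]
P(Farrukh) = 0.1534  [exponent -1.7080]
Difference = 0.5900 − 0.1534 = 0.4366

0.437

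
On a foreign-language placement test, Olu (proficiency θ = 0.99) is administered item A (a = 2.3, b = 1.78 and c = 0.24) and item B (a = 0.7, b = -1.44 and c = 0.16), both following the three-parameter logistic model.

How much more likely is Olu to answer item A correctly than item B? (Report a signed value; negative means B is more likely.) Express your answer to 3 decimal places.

-0.524

P(θ) = c + (1 − c) · 1 / (1 + exp(−a(θ − b)))
P_A = 0.3462
P_B = 0.8704
P_A − P_B = -0.5241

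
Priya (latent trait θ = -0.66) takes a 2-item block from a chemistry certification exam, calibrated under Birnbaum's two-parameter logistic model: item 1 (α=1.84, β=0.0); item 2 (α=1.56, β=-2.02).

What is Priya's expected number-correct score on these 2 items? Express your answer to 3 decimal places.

P(θ) = 1 / (1 + exp(−α(θ − β)))
P_1 = 1/(1+e^{1.2144}) = 0.2289
P_2 = 1/(1+e^{-2.1216}) = 0.8930
E[score] = 0.2289 + 0.8930 = 1.1219

1.122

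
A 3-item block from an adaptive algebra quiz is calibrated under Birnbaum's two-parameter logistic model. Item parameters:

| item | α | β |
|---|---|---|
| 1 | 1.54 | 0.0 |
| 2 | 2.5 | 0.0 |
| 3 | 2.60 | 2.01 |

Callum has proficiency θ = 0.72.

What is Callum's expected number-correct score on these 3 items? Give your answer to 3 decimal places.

1.644

P(θ) = 1 / (1 + exp(−α(θ − β)))
P_1 = 1/(1+e^{-1.1088}) = 0.7519
P_2 = 1/(1+e^{-1.8000}) = 0.8581
P_3 = 1/(1+e^{3.3540}) = 0.0338
E[score] = 0.7519 + 0.8581 + 0.0338 = 1.6438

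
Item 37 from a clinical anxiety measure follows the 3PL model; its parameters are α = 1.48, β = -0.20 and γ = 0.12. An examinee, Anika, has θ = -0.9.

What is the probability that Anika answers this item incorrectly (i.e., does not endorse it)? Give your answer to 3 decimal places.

0.650

P(θ) = γ + (1 − γ) · 1 / (1 + exp(−α(θ − β)))
Exponent: 1.48 × (-0.9 − (-0.20)) = -1.0360
1/(1 + e^{1.0360}) = 0.2619
P = 0.12 + 0.88 × 0.2619 = 0.3505
P(incorrect) = 1 − 0.3505 = 0.6495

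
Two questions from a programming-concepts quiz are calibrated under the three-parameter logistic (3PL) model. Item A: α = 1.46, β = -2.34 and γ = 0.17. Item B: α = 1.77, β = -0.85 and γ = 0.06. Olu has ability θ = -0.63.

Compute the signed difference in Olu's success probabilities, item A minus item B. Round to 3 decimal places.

P(θ) = γ + (1 − γ) · 1 / (1 + exp(−α(θ − β)))
P_A = 0.9368
P_B = 0.6204
P_A − P_B = 0.3165

0.316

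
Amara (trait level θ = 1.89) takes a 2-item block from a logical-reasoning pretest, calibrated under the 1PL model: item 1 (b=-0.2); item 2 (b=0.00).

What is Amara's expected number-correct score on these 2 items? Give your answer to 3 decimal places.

P(θ) = 1 / (1 + exp(−(θ − b)))
P_1 = 1/(1+e^{-2.0900}) = 0.8899
P_2 = 1/(1+e^{-1.8900}) = 0.8688
E[score] = 0.8899 + 0.8688 = 1.7587

1.759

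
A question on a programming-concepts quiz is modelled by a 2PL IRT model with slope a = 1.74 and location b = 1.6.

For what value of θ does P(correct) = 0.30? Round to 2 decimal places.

1.11

P(θ) = 1 / (1 + exp(−a(θ − b)))
logit = ln(0.3000/0.7000) = -0.8473
θ = b + logit/(a) = 1.6 + (-0.8473)/1.7400 = 1.1130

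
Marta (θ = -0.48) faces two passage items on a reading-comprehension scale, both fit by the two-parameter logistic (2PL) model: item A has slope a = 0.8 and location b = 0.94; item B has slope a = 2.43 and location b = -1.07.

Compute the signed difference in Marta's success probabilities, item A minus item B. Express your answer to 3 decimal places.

P(θ) = 1 / (1 + exp(−a(θ − b)))
P_A = 0.2431
P_B = 0.8075
P_A − P_B = -0.5644

-0.564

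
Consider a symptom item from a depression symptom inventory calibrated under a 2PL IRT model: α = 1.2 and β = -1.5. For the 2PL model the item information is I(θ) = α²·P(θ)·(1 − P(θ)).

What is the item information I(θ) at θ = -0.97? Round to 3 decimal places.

P = 1/(1+e^{-0.6360}) = 0.6538
P(1−P) = 0.6538 × 0.3462 = 0.2263
I = α² × P(1−P) = 1.2² × 0.2263 = 0.32592

0.326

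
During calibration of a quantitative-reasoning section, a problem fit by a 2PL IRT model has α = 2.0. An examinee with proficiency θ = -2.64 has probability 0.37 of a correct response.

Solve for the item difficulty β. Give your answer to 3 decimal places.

P(θ) = 1 / (1 + exp(−α(θ − β)))
logit(0.37) = ln(0.37/0.63) = -0.5322
β = θ − logit/(α) = -2.64 − (-0.5322)/2.0000 = -2.3739

-2.374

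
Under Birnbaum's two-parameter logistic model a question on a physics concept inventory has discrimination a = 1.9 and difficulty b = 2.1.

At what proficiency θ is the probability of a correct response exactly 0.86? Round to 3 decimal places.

P(θ) = 1 / (1 + exp(−a(θ − b)))
logit = ln(0.8600/0.1400) = 1.8153
θ = b + logit/(a) = 2.1 + 1.8153/1.9000 = 3.0554

3.055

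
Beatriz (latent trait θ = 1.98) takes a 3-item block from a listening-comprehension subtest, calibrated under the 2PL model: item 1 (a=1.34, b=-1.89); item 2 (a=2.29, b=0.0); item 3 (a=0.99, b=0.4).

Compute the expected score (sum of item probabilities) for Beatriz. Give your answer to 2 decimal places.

2.81

P(θ) = 1 / (1 + exp(−a(θ − b)))
P_1 = 1/(1+e^{-5.1858}) = 0.9944
P_2 = 1/(1+e^{-4.5342}) = 0.9894
P_3 = 1/(1+e^{-1.5642}) = 0.8270
E[score] = 0.9944 + 0.9894 + 0.8270 = 2.8108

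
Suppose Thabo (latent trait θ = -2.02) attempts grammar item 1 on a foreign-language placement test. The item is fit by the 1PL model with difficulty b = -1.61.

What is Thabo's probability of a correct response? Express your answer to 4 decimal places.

P(θ) = 1 / (1 + exp(−(θ − b)))
Exponent: (-2.02 − (-1.61)) = -0.4100
1/(1 + e^{0.4100}) = 0.3989
P = 0.3989

0.3989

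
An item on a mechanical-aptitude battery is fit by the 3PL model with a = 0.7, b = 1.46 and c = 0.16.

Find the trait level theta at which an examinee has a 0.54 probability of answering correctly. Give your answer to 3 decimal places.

1.187

P(theta) = c + (1 − c) · 1 / (1 + exp(−a(theta − b)))
Remove guessing floor: (0.54 − 0.16)/(1 − 0.16) = 0.4524
logit = ln(0.4524/0.5476) = -0.1911
theta = b + logit/(a) = 1.46 + (-0.1911)/0.7000 = 1.1871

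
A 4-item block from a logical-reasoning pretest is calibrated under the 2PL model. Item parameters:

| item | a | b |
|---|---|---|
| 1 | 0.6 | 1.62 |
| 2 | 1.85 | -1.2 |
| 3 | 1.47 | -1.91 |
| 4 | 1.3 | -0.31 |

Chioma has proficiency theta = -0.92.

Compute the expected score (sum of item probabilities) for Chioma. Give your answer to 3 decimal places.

P(theta) = 1 / (1 + exp(−a(theta − b)))
P_1 = 1/(1+e^{1.5240}) = 0.1789
P_2 = 1/(1+e^{-0.5180}) = 0.6267
P_3 = 1/(1+e^{-1.4553}) = 0.8108
P_4 = 1/(1+e^{0.7930}) = 0.3115
E[score] = 0.1789 + 0.6267 + 0.8108 + 0.3115 = 1.9279

1.928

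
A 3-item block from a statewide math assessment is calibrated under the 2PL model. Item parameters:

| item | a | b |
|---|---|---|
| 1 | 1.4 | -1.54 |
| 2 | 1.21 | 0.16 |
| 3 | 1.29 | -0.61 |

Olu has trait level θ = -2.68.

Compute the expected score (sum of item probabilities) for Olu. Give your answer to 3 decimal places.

0.264

P(θ) = 1 / (1 + exp(−a(θ − b)))
P_1 = 1/(1+e^{1.5960}) = 0.1685
P_2 = 1/(1+e^{3.4364}) = 0.0312
P_3 = 1/(1+e^{2.6703}) = 0.0647
E[score] = 0.1685 + 0.0312 + 0.0647 = 0.2645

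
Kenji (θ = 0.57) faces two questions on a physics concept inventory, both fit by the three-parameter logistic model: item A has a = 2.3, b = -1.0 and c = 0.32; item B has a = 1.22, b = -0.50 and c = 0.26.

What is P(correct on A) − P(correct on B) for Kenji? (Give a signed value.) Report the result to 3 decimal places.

0.140

P(θ) = c + (1 − c) · 1 / (1 + exp(−a(θ − b)))
P_A = 0.9821
P_B = 0.8422
P_A − P_B = 0.1399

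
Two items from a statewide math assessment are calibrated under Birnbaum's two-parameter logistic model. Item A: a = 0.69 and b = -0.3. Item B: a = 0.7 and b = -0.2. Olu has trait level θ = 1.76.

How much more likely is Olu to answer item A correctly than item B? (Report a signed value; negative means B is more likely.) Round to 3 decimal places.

0.008

P(θ) = 1 / (1 + exp(−a(θ − b)))
P_A = 0.8056
P_B = 0.7977
P_A − P_B = 0.0079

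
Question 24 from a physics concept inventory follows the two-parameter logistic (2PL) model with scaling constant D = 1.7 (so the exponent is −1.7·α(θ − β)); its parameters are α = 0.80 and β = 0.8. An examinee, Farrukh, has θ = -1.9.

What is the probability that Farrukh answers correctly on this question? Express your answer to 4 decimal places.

P(θ) = 1 / (1 + exp(−D·α(θ − β)))
Exponent: 1.7 × 0.80 × (-1.9 − 0.8) = -3.6720
1/(1 + e^{3.6720}) = 0.0248
P = 0.0248

0.0248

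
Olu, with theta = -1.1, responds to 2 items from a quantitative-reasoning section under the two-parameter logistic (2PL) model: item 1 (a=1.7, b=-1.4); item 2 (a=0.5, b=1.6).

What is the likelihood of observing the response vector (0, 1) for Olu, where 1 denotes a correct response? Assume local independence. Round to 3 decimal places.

P(theta) = 1 / (1 + exp(−a(theta − b)))
P_1 = 1/(1+e^{-0.5100}) = 0.6248
P_2 = 1/(1+e^{1.3500}) = 0.2059
L = (1−P_1) × P_2 = 0.3752 × 0.2059 = 0.07724

0.077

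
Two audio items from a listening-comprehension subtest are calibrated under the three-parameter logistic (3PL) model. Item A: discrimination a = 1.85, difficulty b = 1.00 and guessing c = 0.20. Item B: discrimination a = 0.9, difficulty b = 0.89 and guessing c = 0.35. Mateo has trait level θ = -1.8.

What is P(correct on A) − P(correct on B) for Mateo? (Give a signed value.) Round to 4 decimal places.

-0.1986

P(θ) = c + (1 − c) · 1 / (1 + exp(−a(θ − b)))
P_A = 0.2045
P_B = 0.4030
P_A − P_B = -0.1986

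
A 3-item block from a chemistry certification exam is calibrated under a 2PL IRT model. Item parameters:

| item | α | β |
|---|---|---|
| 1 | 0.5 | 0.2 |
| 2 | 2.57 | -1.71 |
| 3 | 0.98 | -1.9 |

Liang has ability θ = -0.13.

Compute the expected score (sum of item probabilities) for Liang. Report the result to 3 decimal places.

P(θ) = 1 / (1 + exp(−α(θ − β)))
P_1 = 1/(1+e^{0.1650}) = 0.4588
P_2 = 1/(1+e^{-4.0606}) = 0.9831
P_3 = 1/(1+e^{-1.7346}) = 0.8500
E[score] = 0.4588 + 0.9831 + 0.8500 = 2.2919

2.292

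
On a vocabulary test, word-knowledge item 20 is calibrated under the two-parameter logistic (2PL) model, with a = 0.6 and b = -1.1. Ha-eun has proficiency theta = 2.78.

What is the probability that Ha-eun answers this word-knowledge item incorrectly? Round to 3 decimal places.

P(theta) = 1 / (1 + exp(−a(theta − b)))
Exponent: 0.6 × (2.78 − (-1.1)) = 2.3280
1/(1 + e^{-2.3280}) = 0.9112
P(incorrect) = 1 − 0.9112 = 0.0888

0.089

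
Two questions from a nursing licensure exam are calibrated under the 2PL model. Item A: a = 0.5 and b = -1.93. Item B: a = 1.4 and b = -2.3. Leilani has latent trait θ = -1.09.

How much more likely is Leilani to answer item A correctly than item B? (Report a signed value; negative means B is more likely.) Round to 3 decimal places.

P(θ) = 1 / (1 + exp(−a(θ − b)))
P_A = 0.6035
P_B = 0.8447
P_A − P_B = -0.2413

-0.241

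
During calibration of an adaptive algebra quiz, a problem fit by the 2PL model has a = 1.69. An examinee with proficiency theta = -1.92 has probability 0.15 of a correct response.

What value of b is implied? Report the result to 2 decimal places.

-0.89

P(theta) = 1 / (1 + exp(−a(theta − b)))
logit(0.15) = ln(0.15/0.85) = -1.7346
b = theta − logit/(a) = -1.92 − (-1.7346)/1.6900 = -0.8936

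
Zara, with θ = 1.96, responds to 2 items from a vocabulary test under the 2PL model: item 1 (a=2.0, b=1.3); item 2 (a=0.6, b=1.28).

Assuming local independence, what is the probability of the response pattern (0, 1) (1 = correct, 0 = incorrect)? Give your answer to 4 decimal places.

P(θ) = 1 / (1 + exp(−a(θ − b)))
P_1 = 1/(1+e^{-1.3200}) = 0.7892
P_2 = 1/(1+e^{-0.4080}) = 0.6006
L = (1−P_1) × P_2 = 0.2108 × 0.6006 = 0.12662

0.1266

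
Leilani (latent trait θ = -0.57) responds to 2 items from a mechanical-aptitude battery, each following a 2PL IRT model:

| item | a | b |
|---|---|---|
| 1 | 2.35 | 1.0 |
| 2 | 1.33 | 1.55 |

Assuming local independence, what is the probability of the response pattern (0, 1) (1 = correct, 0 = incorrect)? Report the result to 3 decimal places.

P(θ) = 1 / (1 + exp(−a(θ − b)))
P_1 = 1/(1+e^{3.6895}) = 0.0244
P_2 = 1/(1+e^{2.8196}) = 0.0563
L = (1−P_1) × P_2 = 0.9756 × 0.0563 = 0.05490

0.055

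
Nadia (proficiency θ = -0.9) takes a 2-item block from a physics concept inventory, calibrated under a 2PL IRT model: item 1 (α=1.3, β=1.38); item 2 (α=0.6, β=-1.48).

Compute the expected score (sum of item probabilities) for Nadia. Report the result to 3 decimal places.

0.635

P(θ) = 1 / (1 + exp(−α(θ − β)))
P_1 = 1/(1+e^{2.9640}) = 0.0491
P_2 = 1/(1+e^{-0.3480}) = 0.5861
E[score] = 0.0491 + 0.5861 = 0.6352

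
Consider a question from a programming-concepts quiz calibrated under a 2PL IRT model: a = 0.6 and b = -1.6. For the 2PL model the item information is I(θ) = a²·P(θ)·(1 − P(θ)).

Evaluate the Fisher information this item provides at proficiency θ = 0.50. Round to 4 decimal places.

0.0620

P = 1/(1+e^{-1.2600}) = 0.7790
P(1−P) = 0.7790 × 0.2210 = 0.1721
I = a² × P(1−P) = 0.6² × 0.1721 = 0.06197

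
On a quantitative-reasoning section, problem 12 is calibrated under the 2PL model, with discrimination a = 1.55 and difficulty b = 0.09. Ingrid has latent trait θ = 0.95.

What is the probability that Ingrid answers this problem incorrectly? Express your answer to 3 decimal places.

0.209

P(θ) = 1 / (1 + exp(−a(θ − b)))
Exponent: 1.55 × (0.95 − 0.09) = 1.3330
1/(1 + e^{-1.3330}) = 0.7913
P(incorrect) = 1 − 0.7913 = 0.2087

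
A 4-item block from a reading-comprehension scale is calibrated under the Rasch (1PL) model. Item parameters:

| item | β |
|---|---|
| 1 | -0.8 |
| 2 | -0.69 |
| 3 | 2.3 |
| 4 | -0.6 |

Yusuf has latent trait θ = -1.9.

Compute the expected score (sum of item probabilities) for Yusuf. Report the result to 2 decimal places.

0.71

P(θ) = 1 / (1 + exp(−(θ − β)))
P_1 = 1/(1+e^{1.1000}) = 0.2497
P_2 = 1/(1+e^{1.2100}) = 0.2297
P_3 = 1/(1+e^{4.2000}) = 0.0148
P_4 = 1/(1+e^{1.3000}) = 0.2142
E[score] = 0.2497 + 0.2297 + 0.0148 + 0.2142 = 0.7084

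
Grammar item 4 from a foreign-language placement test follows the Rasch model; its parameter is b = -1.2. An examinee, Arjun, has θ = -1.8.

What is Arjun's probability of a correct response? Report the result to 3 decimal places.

P(θ) = 1 / (1 + exp(−(θ − b)))
Exponent: (-1.8 − (-1.2)) = -0.6000
1/(1 + e^{0.6000}) = 0.3543
P = 0.3543

0.354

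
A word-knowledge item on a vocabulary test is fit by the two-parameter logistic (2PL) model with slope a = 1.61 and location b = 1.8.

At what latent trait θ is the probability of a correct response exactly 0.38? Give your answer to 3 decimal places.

P(θ) = 1 / (1 + exp(−a(θ − b)))
logit = ln(0.3800/0.6200) = -0.4895
θ = b + logit/(a) = 1.8 + (-0.4895)/1.6100 = 1.4959

1.496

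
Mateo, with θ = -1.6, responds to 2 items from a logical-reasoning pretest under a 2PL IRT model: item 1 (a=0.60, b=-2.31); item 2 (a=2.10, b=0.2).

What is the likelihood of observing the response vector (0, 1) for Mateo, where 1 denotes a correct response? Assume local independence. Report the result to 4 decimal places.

0.0088

P(θ) = 1 / (1 + exp(−a(θ − b)))
P_1 = 1/(1+e^{-0.4260}) = 0.6049
P_2 = 1/(1+e^{3.7800}) = 0.0223
L = (1−P_1) × P_2 = 0.3951 × 0.0223 = 0.00882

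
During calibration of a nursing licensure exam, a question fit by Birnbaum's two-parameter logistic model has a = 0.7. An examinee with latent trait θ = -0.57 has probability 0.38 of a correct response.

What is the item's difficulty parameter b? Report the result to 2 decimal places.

0.13

P(θ) = 1 / (1 + exp(−a(θ − b)))
logit(0.38) = ln(0.38/0.62) = -0.4895
b = θ − logit/(a) = -0.57 − (-0.4895)/0.7000 = 0.1294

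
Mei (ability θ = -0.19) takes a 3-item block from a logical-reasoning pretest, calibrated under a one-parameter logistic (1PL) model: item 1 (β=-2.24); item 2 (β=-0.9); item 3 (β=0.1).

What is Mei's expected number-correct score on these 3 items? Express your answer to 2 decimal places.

P(θ) = 1 / (1 + exp(−(θ − β)))
P_1 = 1/(1+e^{-2.0500}) = 0.8859
P_2 = 1/(1+e^{-0.7100}) = 0.6704
P_3 = 1/(1+e^{0.2900}) = 0.4280
E[score] = 0.8859 + 0.6704 + 0.4280 = 1.9844

1.98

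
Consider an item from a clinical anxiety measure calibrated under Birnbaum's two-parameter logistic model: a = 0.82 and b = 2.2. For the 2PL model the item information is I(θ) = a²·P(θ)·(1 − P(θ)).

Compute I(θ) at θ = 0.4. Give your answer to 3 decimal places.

0.102

P = 1/(1+e^{1.4760}) = 0.1860
P(1−P) = 0.1860 × 0.8140 = 0.1514
I = a² × P(1−P) = 0.82² × 0.1514 = 0.10182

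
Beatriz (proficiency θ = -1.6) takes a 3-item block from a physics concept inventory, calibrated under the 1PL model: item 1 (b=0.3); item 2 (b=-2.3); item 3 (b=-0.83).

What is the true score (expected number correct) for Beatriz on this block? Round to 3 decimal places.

P(θ) = 1 / (1 + exp(−(θ − b)))
P_1 = 1/(1+e^{1.9000}) = 0.1301
P_2 = 1/(1+e^{-0.7000}) = 0.6682
P_3 = 1/(1+e^{0.7700}) = 0.3165
E[score] = 0.1301 + 0.6682 + 0.3165 = 1.1148

1.115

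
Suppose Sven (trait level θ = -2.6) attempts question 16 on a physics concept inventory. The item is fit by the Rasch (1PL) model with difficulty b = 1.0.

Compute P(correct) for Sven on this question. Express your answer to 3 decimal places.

0.027

P(θ) = 1 / (1 + exp(−(θ − b)))
Exponent: (-2.6 − 1.0) = -3.6000
1/(1 + e^{3.6000}) = 0.0266
P = 0.0266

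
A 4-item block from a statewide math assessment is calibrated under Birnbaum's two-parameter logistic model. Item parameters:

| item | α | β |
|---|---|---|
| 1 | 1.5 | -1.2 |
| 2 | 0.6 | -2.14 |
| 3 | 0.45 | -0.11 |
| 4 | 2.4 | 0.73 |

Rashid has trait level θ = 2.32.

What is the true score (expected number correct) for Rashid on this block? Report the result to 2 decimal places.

P(θ) = 1 / (1 + exp(−α(θ − β)))
P_1 = 1/(1+e^{-5.2800}) = 0.9949
P_2 = 1/(1+e^{-2.6760}) = 0.9356
P_3 = 1/(1+e^{-1.0935}) = 0.7490
P_4 = 1/(1+e^{-3.8160}) = 0.9785
E[score] = 0.9949 + 0.9356 + 0.7490 + 0.9785 = 3.6580

3.66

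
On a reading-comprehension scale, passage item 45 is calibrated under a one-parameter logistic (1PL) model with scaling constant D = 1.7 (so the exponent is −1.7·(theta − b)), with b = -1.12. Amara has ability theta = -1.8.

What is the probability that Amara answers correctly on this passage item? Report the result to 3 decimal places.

P(theta) = 1 / (1 + exp(−D·(theta − b)))
Exponent: 1.7 × (-1.8 − (-1.12)) = -1.1560
1/(1 + e^{1.1560}) = 0.2394
P = 0.2394

0.239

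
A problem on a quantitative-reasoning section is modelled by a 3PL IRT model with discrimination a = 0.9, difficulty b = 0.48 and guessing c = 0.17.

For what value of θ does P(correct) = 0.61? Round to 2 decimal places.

0.61

P(θ) = c + (1 − c) · 1 / (1 + exp(−a(θ − b)))
Remove guessing floor: (0.61 − 0.17)/(1 − 0.17) = 0.5301
logit = ln(0.5301/0.4699) = 0.1206
θ = b + logit/(a) = 0.48 + 0.1206/0.9000 = 0.6140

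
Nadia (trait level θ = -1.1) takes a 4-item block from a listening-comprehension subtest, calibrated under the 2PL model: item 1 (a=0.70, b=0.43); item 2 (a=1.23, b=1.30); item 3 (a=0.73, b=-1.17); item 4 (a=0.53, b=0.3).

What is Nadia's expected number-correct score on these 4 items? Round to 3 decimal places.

P(θ) = 1 / (1 + exp(−a(θ − b)))
P_1 = 1/(1+e^{1.0710}) = 0.2552
P_2 = 1/(1+e^{2.9520}) = 0.0496
P_3 = 1/(1+e^{-0.0511}) = 0.5128
P_4 = 1/(1+e^{0.7420}) = 0.3226
E[score] = 0.2552 + 0.0496 + 0.5128 + 0.3226 = 1.1402

1.140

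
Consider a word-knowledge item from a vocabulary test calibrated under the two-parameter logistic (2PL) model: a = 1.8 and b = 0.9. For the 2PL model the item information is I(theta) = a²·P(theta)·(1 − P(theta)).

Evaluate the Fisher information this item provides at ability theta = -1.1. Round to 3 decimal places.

P = 1/(1+e^{3.6000}) = 0.0266
P(1−P) = 0.0266 × 0.9734 = 0.0259
I = a² × P(1−P) = 1.8² × 0.0259 = 0.08388

0.084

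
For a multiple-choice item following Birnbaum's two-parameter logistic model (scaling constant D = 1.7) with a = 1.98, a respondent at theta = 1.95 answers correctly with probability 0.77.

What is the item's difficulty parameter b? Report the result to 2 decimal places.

1.59

P(theta) = 1 / (1 + exp(−D·a(theta − b)))
logit(0.77) = ln(0.77/0.23) = 1.2083
b = theta − logit/(1.7·a) = 1.95 − 1.2083/3.3660 = 1.5910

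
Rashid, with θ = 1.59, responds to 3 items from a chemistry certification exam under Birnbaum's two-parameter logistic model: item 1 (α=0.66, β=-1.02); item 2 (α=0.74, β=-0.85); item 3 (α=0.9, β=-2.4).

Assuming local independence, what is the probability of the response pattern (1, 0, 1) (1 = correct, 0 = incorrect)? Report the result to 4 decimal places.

0.1166

P(θ) = 1 / (1 + exp(−α(θ − β)))
P_1 = 1/(1+e^{-1.7226}) = 0.8485
P_2 = 1/(1+e^{-1.8056}) = 0.8588
P_3 = 1/(1+e^{-3.5910}) = 0.9732
L = P_1 × (1−P_2) × P_3 = 0.8485 × 0.1412 × 0.9732 = 0.11656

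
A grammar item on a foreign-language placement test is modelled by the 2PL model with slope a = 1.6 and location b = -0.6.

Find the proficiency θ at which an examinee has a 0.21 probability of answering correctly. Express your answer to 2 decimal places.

-1.43

P(θ) = 1 / (1 + exp(−a(θ − b)))
logit = ln(0.2100/0.7900) = -1.3249
θ = b + logit/(a) = -0.6 + (-1.3249)/1.6000 = -1.4281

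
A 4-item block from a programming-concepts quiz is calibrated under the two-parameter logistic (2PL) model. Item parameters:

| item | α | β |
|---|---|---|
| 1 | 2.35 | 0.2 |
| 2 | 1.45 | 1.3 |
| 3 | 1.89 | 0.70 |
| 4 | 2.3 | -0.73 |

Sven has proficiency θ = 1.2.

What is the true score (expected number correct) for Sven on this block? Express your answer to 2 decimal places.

3.09

P(θ) = 1 / (1 + exp(−α(θ − β)))
P_1 = 1/(1+e^{-2.3500}) = 0.9129
P_2 = 1/(1+e^{0.1450}) = 0.4638
P_3 = 1/(1+e^{-0.9450}) = 0.7201
P_4 = 1/(1+e^{-4.4390}) = 0.9883
E[score] = 0.9129 + 0.4638 + 0.7201 + 0.9883 = 3.0852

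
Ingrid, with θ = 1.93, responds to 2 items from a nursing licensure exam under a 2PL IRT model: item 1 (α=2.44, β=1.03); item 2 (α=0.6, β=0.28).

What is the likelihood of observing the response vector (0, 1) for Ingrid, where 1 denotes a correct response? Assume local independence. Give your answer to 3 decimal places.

0.073

P(θ) = 1 / (1 + exp(−α(θ − β)))
P_1 = 1/(1+e^{-2.1960}) = 0.8999
P_2 = 1/(1+e^{-0.9900}) = 0.7291
L = (1−P_1) × P_2 = 0.1001 × 0.7291 = 0.07299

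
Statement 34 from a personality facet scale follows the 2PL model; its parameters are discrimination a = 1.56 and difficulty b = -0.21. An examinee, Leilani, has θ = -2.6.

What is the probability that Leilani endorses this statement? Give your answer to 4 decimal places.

P(θ) = 1 / (1 + exp(−a(θ − b)))
Exponent: 1.56 × (-2.6 − (-0.21)) = -3.7284
1/(1 + e^{3.7284}) = 0.0235

0.0235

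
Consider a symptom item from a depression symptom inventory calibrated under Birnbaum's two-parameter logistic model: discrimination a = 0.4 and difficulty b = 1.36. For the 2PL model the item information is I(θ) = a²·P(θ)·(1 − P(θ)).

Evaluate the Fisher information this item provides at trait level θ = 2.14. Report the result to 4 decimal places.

0.0390

P = 1/(1+e^{-0.3120}) = 0.5774
P(1−P) = 0.5774 × 0.4226 = 0.2440
I = a² × P(1−P) = 0.4² × 0.2440 = 0.03904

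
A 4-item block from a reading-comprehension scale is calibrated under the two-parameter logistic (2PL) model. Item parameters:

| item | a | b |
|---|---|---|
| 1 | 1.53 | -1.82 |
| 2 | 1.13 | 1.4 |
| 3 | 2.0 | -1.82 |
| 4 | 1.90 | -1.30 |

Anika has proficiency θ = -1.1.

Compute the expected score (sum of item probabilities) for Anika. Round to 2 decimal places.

P(θ) = 1 / (1 + exp(−a(θ − b)))
P_1 = 1/(1+e^{-1.1016}) = 0.7506
P_2 = 1/(1+e^{2.8250}) = 0.0560
P_3 = 1/(1+e^{-1.4400}) = 0.8085
P_4 = 1/(1+e^{-0.3800}) = 0.5939
E[score] = 0.7506 + 0.0560 + 0.8085 + 0.5939 = 2.2089

2.21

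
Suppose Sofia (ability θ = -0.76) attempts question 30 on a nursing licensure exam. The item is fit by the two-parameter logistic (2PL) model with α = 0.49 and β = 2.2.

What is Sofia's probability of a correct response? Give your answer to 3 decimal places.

0.190

P(θ) = 1 / (1 + exp(−α(θ − β)))
Exponent: 0.49 × (-0.76 − 2.2) = -1.4504
1/(1 + e^{1.4504}) = 0.1899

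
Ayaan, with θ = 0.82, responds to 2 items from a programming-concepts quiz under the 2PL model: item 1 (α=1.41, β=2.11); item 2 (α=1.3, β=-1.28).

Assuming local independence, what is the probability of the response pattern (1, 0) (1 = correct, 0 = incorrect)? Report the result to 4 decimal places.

0.0085

P(θ) = 1 / (1 + exp(−α(θ − β)))
P_1 = 1/(1+e^{1.8189}) = 0.1396
P_2 = 1/(1+e^{-2.7300}) = 0.9388
L = P_1 × (1−P_2) = 0.1396 × 0.0612 = 0.00855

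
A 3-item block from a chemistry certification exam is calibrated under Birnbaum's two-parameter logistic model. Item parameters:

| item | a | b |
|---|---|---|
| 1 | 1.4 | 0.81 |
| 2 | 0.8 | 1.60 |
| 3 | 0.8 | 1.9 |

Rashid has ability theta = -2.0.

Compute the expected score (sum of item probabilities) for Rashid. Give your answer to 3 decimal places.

0.115

P(theta) = 1 / (1 + exp(−a(theta − b)))
P_1 = 1/(1+e^{3.9340}) = 0.0192
P_2 = 1/(1+e^{2.8800}) = 0.0532
P_3 = 1/(1+e^{3.1200}) = 0.0423
E[score] = 0.0192 + 0.0532 + 0.0423 = 0.1146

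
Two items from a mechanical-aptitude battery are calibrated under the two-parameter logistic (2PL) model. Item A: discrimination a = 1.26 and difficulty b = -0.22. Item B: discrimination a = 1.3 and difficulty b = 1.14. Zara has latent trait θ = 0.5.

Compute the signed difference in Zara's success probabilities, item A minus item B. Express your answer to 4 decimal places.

0.4092

P(θ) = 1 / (1 + exp(−a(θ − b)))
P_A = 0.7124
P_B = 0.3032
P_A − P_B = 0.4092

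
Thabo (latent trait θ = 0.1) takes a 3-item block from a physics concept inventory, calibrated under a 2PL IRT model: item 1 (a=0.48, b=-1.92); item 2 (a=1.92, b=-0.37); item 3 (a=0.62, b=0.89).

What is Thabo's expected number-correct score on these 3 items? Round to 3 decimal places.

1.816

P(θ) = 1 / (1 + exp(−a(θ − b)))
P_1 = 1/(1+e^{-0.9696}) = 0.7250
P_2 = 1/(1+e^{-0.9024}) = 0.7114
P_3 = 1/(1+e^{0.4898}) = 0.3799
E[score] = 0.7250 + 0.7114 + 0.3799 = 1.8164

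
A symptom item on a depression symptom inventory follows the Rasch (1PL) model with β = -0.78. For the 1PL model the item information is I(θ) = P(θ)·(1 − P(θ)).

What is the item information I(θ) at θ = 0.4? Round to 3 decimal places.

P = 1/(1+e^{-1.1800}) = 0.7649
P(1−P) = 0.7649 × 0.2351 = 0.1798
I = P(1−P) = 0.17980

0.180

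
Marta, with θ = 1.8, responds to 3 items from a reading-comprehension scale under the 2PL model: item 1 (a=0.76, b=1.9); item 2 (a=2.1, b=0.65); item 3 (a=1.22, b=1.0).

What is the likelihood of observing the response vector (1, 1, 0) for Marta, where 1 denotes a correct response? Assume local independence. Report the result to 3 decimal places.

0.121

P(θ) = 1 / (1 + exp(−a(θ − b)))
P_1 = 1/(1+e^{0.0760}) = 0.4810
P_2 = 1/(1+e^{-2.4150}) = 0.9180
P_3 = 1/(1+e^{-0.9760}) = 0.7263
L = P_1 × P_2 × (1−P_3) = 0.4810 × 0.9180 × 0.2737 = 0.12085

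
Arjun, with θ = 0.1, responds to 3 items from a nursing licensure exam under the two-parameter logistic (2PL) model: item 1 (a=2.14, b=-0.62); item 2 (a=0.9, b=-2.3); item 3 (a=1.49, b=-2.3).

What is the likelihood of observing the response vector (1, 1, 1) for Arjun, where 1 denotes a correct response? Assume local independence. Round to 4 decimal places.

P(θ) = 1 / (1 + exp(−a(θ − b)))
P_1 = 1/(1+e^{-1.5408}) = 0.8236
P_2 = 1/(1+e^{-2.1600}) = 0.8966
P_3 = 1/(1+e^{-3.5760}) = 0.9728
L = P_1 × P_2 × P_3 = 0.8236 × 0.8966 × 0.9728 = 0.71832

0.7183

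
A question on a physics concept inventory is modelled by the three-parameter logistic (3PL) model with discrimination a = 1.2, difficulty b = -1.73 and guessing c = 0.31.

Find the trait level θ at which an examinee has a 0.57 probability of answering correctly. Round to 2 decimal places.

-2.15

P(θ) = c + (1 − c) · 1 / (1 + exp(−a(θ − b)))
Remove guessing floor: (0.57 − 0.31)/(1 − 0.31) = 0.3768
logit = ln(0.3768/0.6232) = -0.5031
θ = b + logit/(a) = -1.73 + (-0.5031)/1.2000 = -2.1493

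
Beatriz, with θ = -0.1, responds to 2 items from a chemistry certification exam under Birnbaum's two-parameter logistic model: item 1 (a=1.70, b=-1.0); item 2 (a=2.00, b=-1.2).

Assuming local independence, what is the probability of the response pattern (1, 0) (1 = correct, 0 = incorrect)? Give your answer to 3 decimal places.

P(θ) = 1 / (1 + exp(−a(θ − b)))
P_1 = 1/(1+e^{-1.5300}) = 0.8220
P_2 = 1/(1+e^{-2.2000}) = 0.9002
L = P_1 × (1−P_2) = 0.8220 × 0.0998 = 0.08200

0.082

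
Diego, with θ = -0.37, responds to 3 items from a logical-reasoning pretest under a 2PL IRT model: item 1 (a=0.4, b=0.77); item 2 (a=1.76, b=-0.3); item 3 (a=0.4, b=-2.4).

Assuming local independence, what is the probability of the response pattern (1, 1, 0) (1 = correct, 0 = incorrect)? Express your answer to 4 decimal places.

P(θ) = 1 / (1 + exp(−a(θ − b)))
P_1 = 1/(1+e^{0.4560}) = 0.3879
P_2 = 1/(1+e^{0.1232}) = 0.4692
P_3 = 1/(1+e^{-0.8120}) = 0.6925
L = P_1 × P_2 × (1−P_3) = 0.3879 × 0.4692 × 0.3075 = 0.05597

0.0560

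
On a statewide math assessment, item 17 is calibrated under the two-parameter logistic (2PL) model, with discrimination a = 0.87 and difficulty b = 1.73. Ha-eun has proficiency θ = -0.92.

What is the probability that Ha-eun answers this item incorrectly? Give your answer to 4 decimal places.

P(θ) = 1 / (1 + exp(−a(θ − b)))
Exponent: 0.87 × (-0.92 − 1.73) = -2.3055
1/(1 + e^{2.3055}) = 0.0907
P(incorrect) = 1 − 0.0907 = 0.9093

0.9093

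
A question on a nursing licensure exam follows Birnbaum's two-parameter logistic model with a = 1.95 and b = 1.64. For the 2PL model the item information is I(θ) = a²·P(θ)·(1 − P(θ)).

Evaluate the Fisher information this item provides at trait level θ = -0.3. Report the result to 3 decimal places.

0.083

P = 1/(1+e^{3.7830}) = 0.0222
P(1−P) = 0.0222 × 0.9778 = 0.0218
I = a² × P(1−P) = 1.95² × 0.0218 = 0.08272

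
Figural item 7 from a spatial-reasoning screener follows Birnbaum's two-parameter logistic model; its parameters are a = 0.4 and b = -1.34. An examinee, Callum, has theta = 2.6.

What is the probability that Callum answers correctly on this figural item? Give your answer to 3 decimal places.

P(theta) = 1 / (1 + exp(−a(theta − b)))
Exponent: 0.4 × (2.6 − (-1.34)) = 1.5760
1/(1 + e^{-1.5760}) = 0.8286

0.829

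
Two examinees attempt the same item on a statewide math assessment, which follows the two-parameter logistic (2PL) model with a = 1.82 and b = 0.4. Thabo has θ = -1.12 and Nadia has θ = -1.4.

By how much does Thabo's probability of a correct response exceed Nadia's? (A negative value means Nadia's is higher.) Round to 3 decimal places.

P(θ) = 1 / (1 + exp(−a(θ − b)))
P(Thabo) = 0.0592  [exponent -2.7664]
P(Nadia) = 0.0364  [exponent -3.2760]
Difference = 0.0592 − 0.0364 = 0.0228

0.023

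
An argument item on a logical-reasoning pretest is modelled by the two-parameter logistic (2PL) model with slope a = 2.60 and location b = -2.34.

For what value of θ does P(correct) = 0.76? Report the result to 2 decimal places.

-1.90

P(θ) = 1 / (1 + exp(−a(θ − b)))
logit = ln(0.7600/0.2400) = 1.1527
θ = b + logit/(a) = -2.34 + 1.1527/2.6000 = -1.8967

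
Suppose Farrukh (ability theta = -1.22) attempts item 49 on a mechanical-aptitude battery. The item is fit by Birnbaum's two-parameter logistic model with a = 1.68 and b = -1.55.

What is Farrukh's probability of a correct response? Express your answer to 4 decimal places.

P(theta) = 1 / (1 + exp(−a(theta − b)))
Exponent: 1.68 × (-1.22 − (-1.55)) = 0.5544
1/(1 + e^{-0.5544}) = 0.6352

0.6352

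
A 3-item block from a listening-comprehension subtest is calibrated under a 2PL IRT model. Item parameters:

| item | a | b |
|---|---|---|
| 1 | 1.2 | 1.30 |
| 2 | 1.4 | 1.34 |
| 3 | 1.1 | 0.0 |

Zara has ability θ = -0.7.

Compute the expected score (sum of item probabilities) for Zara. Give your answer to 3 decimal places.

0.454

P(θ) = 1 / (1 + exp(−a(θ − b)))
P_1 = 1/(1+e^{2.4000}) = 0.0832
P_2 = 1/(1+e^{2.8560}) = 0.0544
P_3 = 1/(1+e^{0.7700}) = 0.3165
E[score] = 0.0832 + 0.0544 + 0.3165 = 0.4540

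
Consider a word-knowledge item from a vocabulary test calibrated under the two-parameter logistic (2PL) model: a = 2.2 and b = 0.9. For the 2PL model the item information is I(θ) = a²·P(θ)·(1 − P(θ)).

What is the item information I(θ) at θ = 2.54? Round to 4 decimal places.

P = 1/(1+e^{-3.6080}) = 0.9736
P(1−P) = 0.9736 × 0.0264 = 0.0257
I = a² × P(1−P) = 2.2² × 0.0257 = 0.12436

0.1244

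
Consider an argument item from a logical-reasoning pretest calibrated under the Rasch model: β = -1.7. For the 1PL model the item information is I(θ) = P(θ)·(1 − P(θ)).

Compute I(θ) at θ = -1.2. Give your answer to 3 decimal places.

P = 1/(1+e^{-0.5000}) = 0.6225
P(1−P) = 0.6225 × 0.3775 = 0.2350
I = P(1−P) = 0.23500

0.235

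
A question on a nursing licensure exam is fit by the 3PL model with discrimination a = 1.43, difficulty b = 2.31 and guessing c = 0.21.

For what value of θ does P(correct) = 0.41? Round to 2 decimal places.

P(θ) = c + (1 − c) · 1 / (1 + exp(−a(θ − b)))
Remove guessing floor: (0.41 − 0.21)/(1 − 0.21) = 0.2532
logit = ln(0.2532/0.7468) = -1.0818
θ = b + logit/(a) = 2.31 + (-1.0818)/1.4300 = 1.5535

1.55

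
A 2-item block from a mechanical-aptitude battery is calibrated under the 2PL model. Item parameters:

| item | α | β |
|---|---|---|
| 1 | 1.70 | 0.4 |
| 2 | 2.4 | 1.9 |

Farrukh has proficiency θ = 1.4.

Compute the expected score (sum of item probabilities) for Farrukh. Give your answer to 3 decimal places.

1.077

P(θ) = 1 / (1 + exp(−α(θ − β)))
P_1 = 1/(1+e^{-1.7000}) = 0.8455
P_2 = 1/(1+e^{1.2000}) = 0.2315
E[score] = 0.8455 + 0.2315 = 1.0770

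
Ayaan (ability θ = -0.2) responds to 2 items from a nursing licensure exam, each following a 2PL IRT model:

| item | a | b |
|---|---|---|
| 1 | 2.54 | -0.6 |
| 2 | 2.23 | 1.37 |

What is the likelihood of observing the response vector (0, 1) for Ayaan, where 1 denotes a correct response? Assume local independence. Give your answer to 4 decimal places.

P(θ) = 1 / (1 + exp(−a(θ − b)))
P_1 = 1/(1+e^{-1.0160}) = 0.7342
P_2 = 1/(1+e^{3.5011}) = 0.0293
L = (1−P_1) × P_2 = 0.2658 × 0.0293 = 0.00778

0.0078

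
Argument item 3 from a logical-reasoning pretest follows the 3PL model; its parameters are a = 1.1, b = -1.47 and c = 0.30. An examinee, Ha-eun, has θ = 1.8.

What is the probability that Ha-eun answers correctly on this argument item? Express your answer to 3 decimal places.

0.981

P(θ) = c + (1 − c) · 1 / (1 + exp(−a(θ − b)))
Exponent: 1.1 × (1.8 − (-1.47)) = 3.5970
1/(1 + e^{-3.5970}) = 0.9733
P = 0.30 + 0.70 × 0.9733 = 0.9813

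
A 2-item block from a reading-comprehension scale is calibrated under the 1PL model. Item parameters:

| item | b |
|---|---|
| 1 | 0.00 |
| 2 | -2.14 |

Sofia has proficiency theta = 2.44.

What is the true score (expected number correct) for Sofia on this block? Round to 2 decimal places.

P(theta) = 1 / (1 + exp(−(theta − b)))
P_1 = 1/(1+e^{-2.4400}) = 0.9198
P_2 = 1/(1+e^{-4.5800}) = 0.9898
E[score] = 0.9198 + 0.9898 = 1.9097

1.91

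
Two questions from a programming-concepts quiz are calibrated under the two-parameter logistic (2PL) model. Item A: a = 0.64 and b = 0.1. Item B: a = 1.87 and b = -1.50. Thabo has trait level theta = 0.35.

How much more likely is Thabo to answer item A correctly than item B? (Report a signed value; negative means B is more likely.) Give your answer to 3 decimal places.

P(theta) = 1 / (1 + exp(−a(theta − b)))
P_A = 0.5399
P_B = 0.9695
P_A − P_B = -0.4296

-0.430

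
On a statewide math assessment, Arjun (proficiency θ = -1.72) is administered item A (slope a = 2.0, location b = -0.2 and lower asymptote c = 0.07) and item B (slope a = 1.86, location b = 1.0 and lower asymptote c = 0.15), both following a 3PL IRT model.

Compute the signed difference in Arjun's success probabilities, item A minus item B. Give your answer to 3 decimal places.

-0.043

P(θ) = c + (1 − c) · 1 / (1 + exp(−a(θ − b)))
P_A = 0.1125
P_B = 0.1554
P_A − P_B = -0.0429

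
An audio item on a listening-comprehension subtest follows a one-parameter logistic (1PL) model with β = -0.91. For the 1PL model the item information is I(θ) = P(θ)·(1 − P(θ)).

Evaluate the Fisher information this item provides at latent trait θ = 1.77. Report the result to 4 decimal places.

P = 1/(1+e^{-2.6800}) = 0.9358
P(1−P) = 0.9358 × 0.0642 = 0.0600
I = P(1−P) = 0.06005

0.0600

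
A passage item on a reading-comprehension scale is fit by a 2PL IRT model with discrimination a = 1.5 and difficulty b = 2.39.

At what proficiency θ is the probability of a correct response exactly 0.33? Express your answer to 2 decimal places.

P(θ) = 1 / (1 + exp(−a(θ − b)))
logit = ln(0.3300/0.6700) = -0.7082
θ = b + logit/(a) = 2.39 + (-0.7082)/1.5000 = 1.9179

1.92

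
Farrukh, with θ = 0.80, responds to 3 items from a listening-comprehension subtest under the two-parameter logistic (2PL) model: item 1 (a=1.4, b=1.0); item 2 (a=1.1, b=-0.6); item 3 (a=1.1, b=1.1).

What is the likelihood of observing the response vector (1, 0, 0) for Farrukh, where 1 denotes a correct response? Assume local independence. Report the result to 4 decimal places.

P(θ) = 1 / (1 + exp(−a(θ − b)))
P_1 = 1/(1+e^{0.2800}) = 0.4305
P_2 = 1/(1+e^{-1.5400}) = 0.8235
P_3 = 1/(1+e^{0.3300}) = 0.4182
L = P_1 × (1−P_2) × (1−P_3) = 0.4305 × 0.1765 × 0.5818 = 0.04421

0.0442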